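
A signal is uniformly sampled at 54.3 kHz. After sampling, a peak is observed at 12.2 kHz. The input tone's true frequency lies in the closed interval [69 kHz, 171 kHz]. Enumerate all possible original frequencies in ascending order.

96.4 kHz, 120.8 kHz, 150.7 kHz

Frequencies that alias to 12.2 kHz are k·fs ± 12.2 kHz for integer k ≥ 0.
k=0: 12.2 kHz.
k=1: 42.1 kHz, 66.5 kHz.
k=2: 96.4 kHz, 120.8 kHz.
k=3: 150.7 kHz, 175.1 kHz.
k=4: 205 kHz, 229.4 kHz.
Within [69 kHz, 171 kHz]: 96.4 kHz, 120.8 kHz, 150.7 kHz.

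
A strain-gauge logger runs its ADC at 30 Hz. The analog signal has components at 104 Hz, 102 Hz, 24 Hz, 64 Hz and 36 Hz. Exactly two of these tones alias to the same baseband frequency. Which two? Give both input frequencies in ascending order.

fs/2 = 15 Hz.
104 Hz mod fs = 14 Hz.
14 Hz ≤ fs/2 = 15 Hz, appears at 14 Hz.
102 Hz mod fs = 12 Hz.
12 Hz ≤ fs/2 = 15 Hz, appears at 12 Hz.
24 Hz > fs/2 = 15 Hz, folds to fs − 24 Hz = 6 Hz.
64 Hz mod fs = 4 Hz.
4 Hz ≤ fs/2 = 15 Hz, appears at 4 Hz.
36 Hz mod fs = 6 Hz.
6 Hz ≤ fs/2 = 15 Hz, appears at 6 Hz.
24 Hz and 36 Hz both map to 6 Hz.

24 Hz, 36 Hz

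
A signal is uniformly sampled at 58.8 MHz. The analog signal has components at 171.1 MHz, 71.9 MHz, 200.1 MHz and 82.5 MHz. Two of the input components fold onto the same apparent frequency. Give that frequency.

fs/2 = 29.4 MHz.
171.1 MHz mod fs = 53.5 MHz.
53.5 MHz > fs/2 = 29.4 MHz, folds to fs − 53.5 MHz = 5.3 MHz.
71.9 MHz mod fs = 13.1 MHz.
13.1 MHz ≤ fs/2 = 29.4 MHz, appears at 13.1 MHz.
200.1 MHz mod fs = 23.7 MHz.
23.7 MHz ≤ fs/2 = 29.4 MHz, appears at 23.7 MHz.
82.5 MHz mod fs = 23.7 MHz.
23.7 MHz ≤ fs/2 = 29.4 MHz, appears at 23.7 MHz.
82.5 MHz and 200.1 MHz both map to 23.7 MHz.

23.7 MHz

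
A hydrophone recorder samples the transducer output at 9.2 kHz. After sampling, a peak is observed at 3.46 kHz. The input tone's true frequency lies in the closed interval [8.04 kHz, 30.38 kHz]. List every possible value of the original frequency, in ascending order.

12.66 kHz, 14.94 kHz, 21.86 kHz, 24.14 kHz

Frequencies that alias to 3.46 kHz are k·fs ± 3.46 kHz for integer k ≥ 0.
k=0: 3.46 kHz.
k=1: 5.74 kHz, 12.66 kHz.
k=2: 14.94 kHz, 21.86 kHz.
k=3: 24.14 kHz, 31.06 kHz.
k=4: 33.34 kHz, 40.26 kHz.
Within [8.04 kHz, 30.38 kHz]: 12.66 kHz, 14.94 kHz, 21.86 kHz, 24.14 kHz.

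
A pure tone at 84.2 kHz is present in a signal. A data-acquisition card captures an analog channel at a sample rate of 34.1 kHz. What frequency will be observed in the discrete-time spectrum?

16 kHz

84.2 kHz mod fs = 16 kHz.
16 kHz ≤ fs/2 = 17.05 kHz, appears at 16 kHz.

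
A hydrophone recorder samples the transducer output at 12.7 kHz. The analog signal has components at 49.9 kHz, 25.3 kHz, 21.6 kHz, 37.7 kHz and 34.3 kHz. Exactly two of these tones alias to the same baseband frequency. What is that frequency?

fs/2 = 6.35 kHz.
49.9 kHz mod fs = 11.8 kHz.
11.8 kHz > fs/2 = 6.35 kHz, folds to fs − 11.8 kHz = 0.9 kHz.
25.3 kHz mod fs = 12.6 kHz.
12.6 kHz > fs/2 = 6.35 kHz, folds to fs − 12.6 kHz = 0.1 kHz.
21.6 kHz mod fs = 8.9 kHz.
8.9 kHz > fs/2 = 6.35 kHz, folds to fs − 8.9 kHz = 3.8 kHz.
37.7 kHz mod fs = 12.3 kHz.
12.3 kHz > fs/2 = 6.35 kHz, folds to fs − 12.3 kHz = 0.4 kHz.
34.3 kHz mod fs = 8.9 kHz.
8.9 kHz > fs/2 = 6.35 kHz, folds to fs − 8.9 kHz = 3.8 kHz.
21.6 kHz and 34.3 kHz both map to 3.8 kHz.

3.8 kHz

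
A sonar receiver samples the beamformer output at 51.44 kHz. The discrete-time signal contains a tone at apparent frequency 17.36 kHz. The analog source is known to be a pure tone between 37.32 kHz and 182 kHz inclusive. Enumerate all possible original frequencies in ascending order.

68.8 kHz, 85.52 kHz, 120.24 kHz, 136.96 kHz, 171.68 kHz

Frequencies that alias to 17.36 kHz are k·fs ± 17.36 kHz for integer k ≥ 0.
k=0: 17.36 kHz.
k=1: 34.08 kHz, 68.8 kHz.
k=2: 85.52 kHz, 120.24 kHz.
k=3: 136.96 kHz, 171.68 kHz.
k=4: 188.4 kHz, 223.12 kHz.
Within [37.32 kHz, 182 kHz]: 68.8 kHz, 85.52 kHz, 120.24 kHz, 136.96 kHz, 171.68 kHz.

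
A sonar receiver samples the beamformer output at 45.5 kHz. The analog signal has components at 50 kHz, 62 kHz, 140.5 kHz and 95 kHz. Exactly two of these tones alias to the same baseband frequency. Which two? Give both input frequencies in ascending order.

95 kHz, 140.5 kHz

fs/2 = 22.75 kHz.
50 kHz mod fs = 4.5 kHz.
4.5 kHz ≤ fs/2 = 22.75 kHz, appears at 4.5 kHz.
62 kHz mod fs = 16.5 kHz.
16.5 kHz ≤ fs/2 = 22.75 kHz, appears at 16.5 kHz.
140.5 kHz mod fs = 4 kHz.
4 kHz ≤ fs/2 = 22.75 kHz, appears at 4 kHz.
95 kHz mod fs = 4 kHz.
4 kHz ≤ fs/2 = 22.75 kHz, appears at 4 kHz.
95 kHz and 140.5 kHz both map to 4 kHz.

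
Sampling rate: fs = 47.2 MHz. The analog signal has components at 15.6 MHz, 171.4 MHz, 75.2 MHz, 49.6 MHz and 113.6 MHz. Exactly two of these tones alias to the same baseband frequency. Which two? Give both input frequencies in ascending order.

fs/2 = 23.6 MHz.
15.6 MHz ≤ fs/2 = 23.6 MHz, passes unchanged.
171.4 MHz mod fs = 29.8 MHz.
29.8 MHz > fs/2 = 23.6 MHz, folds to fs − 29.8 MHz = 17.4 MHz.
75.2 MHz mod fs = 28 MHz.
28 MHz > fs/2 = 23.6 MHz, folds to fs − 28 MHz = 19.2 MHz.
49.6 MHz mod fs = 2.4 MHz.
2.4 MHz ≤ fs/2 = 23.6 MHz, appears at 2.4 MHz.
113.6 MHz mod fs = 19.2 MHz.
19.2 MHz ≤ fs/2 = 23.6 MHz, appears at 19.2 MHz.
75.2 MHz and 113.6 MHz both map to 19.2 MHz.

75.2 MHz, 113.6 MHz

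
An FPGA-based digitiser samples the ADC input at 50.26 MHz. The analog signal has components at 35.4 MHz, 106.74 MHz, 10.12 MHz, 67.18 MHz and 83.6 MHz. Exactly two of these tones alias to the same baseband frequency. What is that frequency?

16.92 MHz

fs/2 = 25.13 MHz.
35.4 MHz > fs/2 = 25.13 MHz, folds to fs − 35.4 MHz = 14.86 MHz.
106.74 MHz mod fs = 6.22 MHz.
6.22 MHz ≤ fs/2 = 25.13 MHz, appears at 6.22 MHz.
10.12 MHz ≤ fs/2 = 25.13 MHz, passes unchanged.
67.18 MHz mod fs = 16.92 MHz.
16.92 MHz ≤ fs/2 = 25.13 MHz, appears at 16.92 MHz.
83.6 MHz mod fs = 33.34 MHz.
33.34 MHz > fs/2 = 25.13 MHz, folds to fs − 33.34 MHz = 16.92 MHz.
67.18 MHz and 83.6 MHz both map to 16.92 MHz.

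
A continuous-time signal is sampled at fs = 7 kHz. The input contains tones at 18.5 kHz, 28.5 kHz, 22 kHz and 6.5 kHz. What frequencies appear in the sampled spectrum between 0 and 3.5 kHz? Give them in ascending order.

0.5 kHz, 1 kHz, 2.5 kHz

fs/2 = 3.5 kHz.
18.5 kHz mod fs = 4.5 kHz.
4.5 kHz > fs/2 = 3.5 kHz, folds to fs − 4.5 kHz = 2.5 kHz.
28.5 kHz mod fs = 0.5 kHz.
0.5 kHz ≤ fs/2 = 3.5 kHz, appears at 0.5 kHz.
22 kHz mod fs = 1 kHz.
1 kHz ≤ fs/2 = 3.5 kHz, appears at 1 kHz.
6.5 kHz > fs/2 = 3.5 kHz, folds to fs − 6.5 kHz = 0.5 kHz.
Distinct values: {0.5 kHz, 1 kHz, 2.5 kHz}.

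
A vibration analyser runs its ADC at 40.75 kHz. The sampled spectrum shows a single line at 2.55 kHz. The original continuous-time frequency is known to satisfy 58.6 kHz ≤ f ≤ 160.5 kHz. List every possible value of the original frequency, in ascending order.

Frequencies that alias to 2.55 kHz are k·fs ± 2.55 kHz for integer k ≥ 0.
k=0: 2.55 kHz.
k=1: 38.2 kHz, 43.3 kHz.
k=2: 78.95 kHz, 84.05 kHz.
k=3: 119.7 kHz, 124.8 kHz.
k=4: 160.45 kHz, 165.55 kHz.
k=5: 201.2 kHz, 206.3 kHz.
Within [58.6 kHz, 160.5 kHz]: 78.95 kHz, 84.05 kHz, 119.7 kHz, 124.8 kHz, 160.45 kHz.

78.95 kHz, 84.05 kHz, 119.7 kHz, 124.8 kHz, 160.45 kHz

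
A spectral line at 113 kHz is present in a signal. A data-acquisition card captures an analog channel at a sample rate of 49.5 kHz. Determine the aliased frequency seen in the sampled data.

14 kHz

113 kHz mod fs = 14 kHz.
14 kHz ≤ fs/2 = 24.75 kHz, appears at 14 kHz.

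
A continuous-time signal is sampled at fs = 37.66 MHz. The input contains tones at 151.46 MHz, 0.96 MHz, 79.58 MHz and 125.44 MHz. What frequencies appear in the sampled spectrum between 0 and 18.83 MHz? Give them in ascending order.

fs/2 = 18.83 MHz.
151.46 MHz mod fs = 0.82 MHz.
0.82 MHz ≤ fs/2 = 18.83 MHz, appears at 0.82 MHz.
0.96 MHz ≤ fs/2 = 18.83 MHz, passes unchanged.
79.58 MHz mod fs = 4.26 MHz.
4.26 MHz ≤ fs/2 = 18.83 MHz, appears at 4.26 MHz.
125.44 MHz mod fs = 12.46 MHz.
12.46 MHz ≤ fs/2 = 18.83 MHz, appears at 12.46 MHz.
Distinct values: {0.82 MHz, 0.96 MHz, 4.26 MHz, 12.46 MHz}.

0.82 MHz, 0.96 MHz, 4.26 MHz, 12.46 MHz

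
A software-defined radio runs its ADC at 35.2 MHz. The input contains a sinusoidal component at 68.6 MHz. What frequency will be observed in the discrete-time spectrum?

68.6 MHz mod fs = 33.4 MHz.
33.4 MHz > fs/2 = 17.6 MHz, folds to fs − 33.4 MHz = 1.8 MHz.

1.8 MHz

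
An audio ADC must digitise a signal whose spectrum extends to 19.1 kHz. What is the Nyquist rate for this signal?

Nyquist rate = 2 × 19.1 kHz = 38.2 kHz.

38.2 kHz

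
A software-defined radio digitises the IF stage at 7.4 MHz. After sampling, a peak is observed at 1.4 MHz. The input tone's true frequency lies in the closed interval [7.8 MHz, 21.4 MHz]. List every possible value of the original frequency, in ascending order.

Frequencies that alias to 1.4 MHz are k·fs ± 1.4 MHz for integer k ≥ 0.
k=0: 1.4 MHz.
k=1: 6 MHz, 8.8 MHz.
k=2: 13.4 MHz, 16.2 MHz.
k=3: 20.8 MHz, 23.6 MHz.
k=4: 28.2 MHz, 31 MHz.
Within [7.8 MHz, 21.4 MHz]: 8.8 MHz, 13.4 MHz, 16.2 MHz, 20.8 MHz.

8.8 MHz, 13.4 MHz, 16.2 MHz, 20.8 MHz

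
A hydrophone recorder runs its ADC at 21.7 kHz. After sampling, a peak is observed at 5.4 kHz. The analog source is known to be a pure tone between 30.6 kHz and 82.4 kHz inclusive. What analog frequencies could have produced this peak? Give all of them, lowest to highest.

38 kHz, 48.8 kHz, 59.7 kHz, 70.5 kHz, 81.4 kHz

Frequencies that alias to 5.4 kHz are k·fs ± 5.4 kHz for integer k ≥ 0.
k=0: 5.4 kHz.
k=1: 16.3 kHz, 27.1 kHz.
k=2: 38 kHz, 48.8 kHz.
k=3: 59.7 kHz, 70.5 kHz.
k=4: 81.4 kHz, 92.2 kHz.
k=5: 103.1 kHz, 113.9 kHz.
Within [30.6 kHz, 82.4 kHz]: 38 kHz, 48.8 kHz, 59.7 kHz, 70.5 kHz, 81.4 kHz.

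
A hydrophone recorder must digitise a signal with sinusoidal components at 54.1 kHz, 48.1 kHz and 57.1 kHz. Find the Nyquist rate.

Highest-frequency component: 57.1 kHz.
Nyquist rate = 2 × 57.1 kHz = 114.2 kHz.

114.2 kHz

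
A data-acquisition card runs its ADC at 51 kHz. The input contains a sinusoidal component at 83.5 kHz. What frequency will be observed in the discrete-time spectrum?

83.5 kHz mod fs = 32.5 kHz.
32.5 kHz > fs/2 = 25.5 kHz, folds to fs − 32.5 kHz = 18.5 kHz.

18.5 kHz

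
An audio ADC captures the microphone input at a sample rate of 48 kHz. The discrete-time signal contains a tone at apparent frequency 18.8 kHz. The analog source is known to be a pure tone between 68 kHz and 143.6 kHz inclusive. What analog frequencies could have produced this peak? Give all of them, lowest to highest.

77.2 kHz, 114.8 kHz, 125.2 kHz

Frequencies that alias to 18.8 kHz are k·fs ± 18.8 kHz for integer k ≥ 0.
k=0: 18.8 kHz.
k=1: 29.2 kHz, 66.8 kHz.
k=2: 77.2 kHz, 114.8 kHz.
k=3: 125.2 kHz, 162.8 kHz.
k=4: 173.2 kHz, 210.8 kHz.
Within [68 kHz, 143.6 kHz]: 77.2 kHz, 114.8 kHz, 125.2 kHz.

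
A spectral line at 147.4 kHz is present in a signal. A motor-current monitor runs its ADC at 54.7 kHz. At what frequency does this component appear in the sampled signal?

147.4 kHz mod fs = 38 kHz.
38 kHz > fs/2 = 27.35 kHz, folds to fs − 38 kHz = 16.7 kHz.

16.7 kHz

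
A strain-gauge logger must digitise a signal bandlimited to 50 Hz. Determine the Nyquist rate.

Nyquist rate = 2 × 50 Hz = 100 Hz.

100 Hz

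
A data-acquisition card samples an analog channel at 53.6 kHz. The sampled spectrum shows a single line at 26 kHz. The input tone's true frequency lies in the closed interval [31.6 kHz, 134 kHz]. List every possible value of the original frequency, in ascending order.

79.6 kHz, 81.2 kHz, 133.2 kHz

Frequencies that alias to 26 kHz are k·fs ± 26 kHz for integer k ≥ 0.
k=0: 26 kHz.
k=1: 27.6 kHz, 79.6 kHz.
k=2: 81.2 kHz, 133.2 kHz.
k=3: 134.8 kHz, 186.8 kHz.
Within [31.6 kHz, 134 kHz]: 79.6 kHz, 81.2 kHz, 133.2 kHz.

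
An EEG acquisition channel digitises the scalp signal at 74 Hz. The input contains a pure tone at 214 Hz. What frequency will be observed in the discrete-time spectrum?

8 Hz

214 Hz mod fs = 66 Hz.
66 Hz > fs/2 = 37 Hz, folds to fs − 66 Hz = 8 Hz.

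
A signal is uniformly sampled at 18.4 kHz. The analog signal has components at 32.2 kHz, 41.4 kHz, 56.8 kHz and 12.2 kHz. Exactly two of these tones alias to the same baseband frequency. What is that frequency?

fs/2 = 9.2 kHz.
32.2 kHz mod fs = 13.8 kHz.
13.8 kHz > fs/2 = 9.2 kHz, folds to fs − 13.8 kHz = 4.6 kHz.
41.4 kHz mod fs = 4.6 kHz.
4.6 kHz ≤ fs/2 = 9.2 kHz, appears at 4.6 kHz.
56.8 kHz mod fs = 1.6 kHz.
1.6 kHz ≤ fs/2 = 9.2 kHz, appears at 1.6 kHz.
12.2 kHz > fs/2 = 9.2 kHz, folds to fs − 12.2 kHz = 6.2 kHz.
32.2 kHz and 41.4 kHz both map to 4.6 kHz.

4.6 kHz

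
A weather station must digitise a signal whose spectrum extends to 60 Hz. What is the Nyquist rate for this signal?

Nyquist rate = 2 × 60 Hz = 120 Hz.

120 Hz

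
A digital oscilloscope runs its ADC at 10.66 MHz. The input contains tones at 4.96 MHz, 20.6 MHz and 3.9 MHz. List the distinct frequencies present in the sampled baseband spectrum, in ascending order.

0.72 MHz, 3.9 MHz, 4.96 MHz

fs/2 = 5.33 MHz.
4.96 MHz ≤ fs/2 = 5.33 MHz, passes unchanged.
20.6 MHz mod fs = 9.94 MHz.
9.94 MHz > fs/2 = 5.33 MHz, folds to fs − 9.94 MHz = 0.72 MHz.
3.9 MHz ≤ fs/2 = 5.33 MHz, passes unchanged.
Distinct values: {0.72 MHz, 3.9 MHz, 4.96 MHz}.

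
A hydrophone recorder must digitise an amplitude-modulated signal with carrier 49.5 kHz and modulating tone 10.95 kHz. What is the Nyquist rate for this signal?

AM sidebands sit at fc ± fm = 38.55 kHz and 60.45 kHz.
Highest-frequency component: 60.45 kHz.
Nyquist rate = 2 × 60.45 kHz = 120.9 kHz.

120.9 kHz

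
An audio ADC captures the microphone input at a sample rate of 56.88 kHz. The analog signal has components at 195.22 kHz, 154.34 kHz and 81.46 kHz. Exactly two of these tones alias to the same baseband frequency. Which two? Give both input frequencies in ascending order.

fs/2 = 28.44 kHz.
195.22 kHz mod fs = 24.58 kHz.
24.58 kHz ≤ fs/2 = 28.44 kHz, appears at 24.58 kHz.
154.34 kHz mod fs = 40.58 kHz.
40.58 kHz > fs/2 = 28.44 kHz, folds to fs − 40.58 kHz = 16.3 kHz.
81.46 kHz mod fs = 24.58 kHz.
24.58 kHz ≤ fs/2 = 28.44 kHz, appears at 24.58 kHz.
81.46 kHz and 195.22 kHz both map to 24.58 kHz.

81.46 kHz, 195.22 kHz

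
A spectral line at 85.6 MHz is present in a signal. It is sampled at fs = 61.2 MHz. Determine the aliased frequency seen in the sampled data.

85.6 MHz mod fs = 24.4 MHz.
24.4 MHz ≤ fs/2 = 30.6 MHz, appears at 24.4 MHz.

24.4 MHz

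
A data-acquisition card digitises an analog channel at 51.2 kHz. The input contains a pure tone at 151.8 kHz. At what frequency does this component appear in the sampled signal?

1.8 kHz

151.8 kHz mod fs = 49.4 kHz.
49.4 kHz > fs/2 = 25.6 kHz, folds to fs − 49.4 kHz = 1.8 kHz.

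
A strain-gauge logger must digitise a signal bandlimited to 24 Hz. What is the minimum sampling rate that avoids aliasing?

48 Hz

Nyquist rate = 2 × 24 Hz = 48 Hz.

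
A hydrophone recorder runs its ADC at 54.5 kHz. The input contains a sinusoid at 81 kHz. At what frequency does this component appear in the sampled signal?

81 kHz mod fs = 26.5 kHz.
26.5 kHz ≤ fs/2 = 27.25 kHz, appears at 26.5 kHz.

26.5 kHz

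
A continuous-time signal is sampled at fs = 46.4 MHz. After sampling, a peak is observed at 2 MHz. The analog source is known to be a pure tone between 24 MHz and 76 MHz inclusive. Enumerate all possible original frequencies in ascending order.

Frequencies that alias to 2 MHz are k·fs ± 2 MHz for integer k ≥ 0.
k=0: 2 MHz.
k=1: 44.4 MHz, 48.4 MHz.
k=2: 90.8 MHz, 94.8 MHz.
Within [24 MHz, 76 MHz]: 44.4 MHz, 48.4 MHz.

44.4 MHz, 48.4 MHz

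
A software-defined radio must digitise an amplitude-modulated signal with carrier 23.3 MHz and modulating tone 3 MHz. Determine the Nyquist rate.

52.6 MHz

AM sidebands sit at fc ± fm = 20.3 MHz and 26.3 MHz.
Highest-frequency component: 26.3 MHz.
Nyquist rate = 2 × 26.3 MHz = 52.6 MHz.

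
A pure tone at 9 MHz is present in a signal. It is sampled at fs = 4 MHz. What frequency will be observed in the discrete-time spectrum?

9 MHz mod fs = 1 MHz.
1 MHz ≤ fs/2 = 2 MHz, appears at 1 MHz.

1 MHz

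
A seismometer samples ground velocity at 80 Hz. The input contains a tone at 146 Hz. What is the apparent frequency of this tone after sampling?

14 Hz

146 Hz mod fs = 66 Hz.
66 Hz > fs/2 = 40 Hz, folds to fs − 66 Hz = 14 Hz.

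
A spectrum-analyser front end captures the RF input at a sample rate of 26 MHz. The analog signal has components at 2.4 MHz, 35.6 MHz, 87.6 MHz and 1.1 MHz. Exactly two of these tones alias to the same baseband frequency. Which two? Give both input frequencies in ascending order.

fs/2 = 13 MHz.
2.4 MHz ≤ fs/2 = 13 MHz, passes unchanged.
35.6 MHz mod fs = 9.6 MHz.
9.6 MHz ≤ fs/2 = 13 MHz, appears at 9.6 MHz.
87.6 MHz mod fs = 9.6 MHz.
9.6 MHz ≤ fs/2 = 13 MHz, appears at 9.6 MHz.
1.1 MHz ≤ fs/2 = 13 MHz, passes unchanged.
35.6 MHz and 87.6 MHz both map to 9.6 MHz.

35.6 MHz, 87.6 MHz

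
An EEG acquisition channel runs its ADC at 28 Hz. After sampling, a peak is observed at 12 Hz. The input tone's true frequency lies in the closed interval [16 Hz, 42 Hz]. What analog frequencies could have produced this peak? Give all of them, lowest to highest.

Frequencies that alias to 12 Hz are k·fs ± 12 Hz for integer k ≥ 0.
k=0: 12 Hz.
k=1: 16 Hz, 40 Hz.
k=2: 44 Hz, 68 Hz.
Within [16 Hz, 42 Hz]: 16 Hz, 40 Hz.

16 Hz, 40 Hz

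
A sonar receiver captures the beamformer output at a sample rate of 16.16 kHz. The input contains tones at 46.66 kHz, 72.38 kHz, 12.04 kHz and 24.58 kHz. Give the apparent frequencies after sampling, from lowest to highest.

fs/2 = 8.08 kHz.
46.66 kHz mod fs = 14.34 kHz.
14.34 kHz > fs/2 = 8.08 kHz, folds to fs − 14.34 kHz = 1.82 kHz.
72.38 kHz mod fs = 7.74 kHz.
7.74 kHz ≤ fs/2 = 8.08 kHz, appears at 7.74 kHz.
12.04 kHz > fs/2 = 8.08 kHz, folds to fs − 12.04 kHz = 4.12 kHz.
24.58 kHz mod fs = 8.42 kHz.
8.42 kHz > fs/2 = 8.08 kHz, folds to fs − 8.42 kHz = 7.74 kHz.
Distinct values: {1.82 kHz, 4.12 kHz, 7.74 kHz}.

1.82 kHz, 4.12 kHz, 7.74 kHz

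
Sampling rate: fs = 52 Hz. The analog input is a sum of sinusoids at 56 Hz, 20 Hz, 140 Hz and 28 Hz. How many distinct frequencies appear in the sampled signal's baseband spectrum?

4

fs/2 = 26 Hz.
56 Hz mod fs = 4 Hz.
4 Hz ≤ fs/2 = 26 Hz, appears at 4 Hz.
20 Hz ≤ fs/2 = 26 Hz, passes unchanged.
140 Hz mod fs = 36 Hz.
36 Hz > fs/2 = 26 Hz, folds to fs − 36 Hz = 16 Hz.
28 Hz > fs/2 = 26 Hz, folds to fs − 28 Hz = 24 Hz.
Distinct values: {4 Hz, 16 Hz, 20 Hz, 24 Hz} → 4.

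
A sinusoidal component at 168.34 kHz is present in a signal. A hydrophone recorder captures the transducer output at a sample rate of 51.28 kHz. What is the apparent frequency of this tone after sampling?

168.34 kHz mod fs = 14.5 kHz.
14.5 kHz ≤ fs/2 = 25.64 kHz, appears at 14.5 kHz.

14.5 kHz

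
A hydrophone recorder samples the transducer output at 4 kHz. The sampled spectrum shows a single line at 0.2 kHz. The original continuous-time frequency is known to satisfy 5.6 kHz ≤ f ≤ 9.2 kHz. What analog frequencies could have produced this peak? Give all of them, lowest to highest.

7.8 kHz, 8.2 kHz

Frequencies that alias to 0.2 kHz are k·fs ± 0.2 kHz for integer k ≥ 0.
k=0: 0.2 kHz.
k=1: 3.8 kHz, 4.2 kHz.
k=2: 7.8 kHz, 8.2 kHz.
k=3: 11.8 kHz, 12.2 kHz.
Within [5.6 kHz, 9.2 kHz]: 7.8 kHz, 8.2 kHz.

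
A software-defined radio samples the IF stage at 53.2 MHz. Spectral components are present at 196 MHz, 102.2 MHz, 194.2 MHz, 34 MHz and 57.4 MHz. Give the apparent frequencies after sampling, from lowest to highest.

fs/2 = 26.6 MHz.
196 MHz mod fs = 36.4 MHz.
36.4 MHz > fs/2 = 26.6 MHz, folds to fs − 36.4 MHz = 16.8 MHz.
102.2 MHz mod fs = 49 MHz.
49 MHz > fs/2 = 26.6 MHz, folds to fs − 49 MHz = 4.2 MHz.
194.2 MHz mod fs = 34.6 MHz.
34.6 MHz > fs/2 = 26.6 MHz, folds to fs − 34.6 MHz = 18.6 MHz.
34 MHz > fs/2 = 26.6 MHz, folds to fs − 34 MHz = 19.2 MHz.
57.4 MHz mod fs = 4.2 MHz.
4.2 MHz ≤ fs/2 = 26.6 MHz, appears at 4.2 MHz.
Distinct values: {4.2 MHz, 16.8 MHz, 18.6 MHz, 19.2 MHz}.

4.2 MHz, 16.8 MHz, 18.6 MHz, 19.2 MHz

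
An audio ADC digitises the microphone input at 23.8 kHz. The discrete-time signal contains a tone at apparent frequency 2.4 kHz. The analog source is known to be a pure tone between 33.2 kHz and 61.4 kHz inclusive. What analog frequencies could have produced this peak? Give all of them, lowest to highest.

45.2 kHz, 50 kHz

Frequencies that alias to 2.4 kHz are k·fs ± 2.4 kHz for integer k ≥ 0.
k=0: 2.4 kHz.
k=1: 21.4 kHz, 26.2 kHz.
k=2: 45.2 kHz, 50 kHz.
k=3: 69 kHz, 73.8 kHz.
Within [33.2 kHz, 61.4 kHz]: 45.2 kHz, 50 kHz.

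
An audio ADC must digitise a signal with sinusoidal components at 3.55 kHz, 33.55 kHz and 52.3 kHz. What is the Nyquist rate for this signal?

Highest-frequency component: 52.3 kHz.
Nyquist rate = 2 × 52.3 kHz = 104.6 kHz.

104.6 kHz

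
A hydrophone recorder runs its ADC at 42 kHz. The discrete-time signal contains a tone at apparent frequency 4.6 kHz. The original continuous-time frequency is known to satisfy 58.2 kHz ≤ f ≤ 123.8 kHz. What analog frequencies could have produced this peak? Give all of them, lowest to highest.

79.4 kHz, 88.6 kHz, 121.4 kHz

Frequencies that alias to 4.6 kHz are k·fs ± 4.6 kHz for integer k ≥ 0.
k=0: 4.6 kHz.
k=1: 37.4 kHz, 46.6 kHz.
k=2: 79.4 kHz, 88.6 kHz.
k=3: 121.4 kHz, 130.6 kHz.
k=4: 163.4 kHz, 172.6 kHz.
Within [58.2 kHz, 123.8 kHz]: 79.4 kHz, 88.6 kHz, 121.4 kHz.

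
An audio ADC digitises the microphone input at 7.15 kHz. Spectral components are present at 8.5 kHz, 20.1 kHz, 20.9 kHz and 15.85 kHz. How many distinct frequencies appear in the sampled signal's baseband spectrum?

3

fs/2 = 3.575 kHz.
8.5 kHz mod fs = 1.35 kHz.
1.35 kHz ≤ fs/2 = 3.575 kHz, appears at 1.35 kHz.
20.1 kHz mod fs = 5.8 kHz.
5.8 kHz > fs/2 = 3.575 kHz, folds to fs − 5.8 kHz = 1.35 kHz.
20.9 kHz mod fs = 6.6 kHz.
6.6 kHz > fs/2 = 3.575 kHz, folds to fs − 6.6 kHz = 0.55 kHz.
15.85 kHz mod fs = 1.55 kHz.
1.55 kHz ≤ fs/2 = 3.575 kHz, appears at 1.55 kHz.
Distinct values: {0.55 kHz, 1.35 kHz, 1.55 kHz} → 3.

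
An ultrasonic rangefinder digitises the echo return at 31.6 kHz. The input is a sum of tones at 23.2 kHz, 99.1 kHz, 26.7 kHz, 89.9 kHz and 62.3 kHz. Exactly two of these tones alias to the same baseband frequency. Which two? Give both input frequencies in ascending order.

fs/2 = 15.8 kHz.
23.2 kHz > fs/2 = 15.8 kHz, folds to fs − 23.2 kHz = 8.4 kHz.
99.1 kHz mod fs = 4.3 kHz.
4.3 kHz ≤ fs/2 = 15.8 kHz, appears at 4.3 kHz.
26.7 kHz > fs/2 = 15.8 kHz, folds to fs − 26.7 kHz = 4.9 kHz.
89.9 kHz mod fs = 26.7 kHz.
26.7 kHz > fs/2 = 15.8 kHz, folds to fs − 26.7 kHz = 4.9 kHz.
62.3 kHz mod fs = 30.7 kHz.
30.7 kHz > fs/2 = 15.8 kHz, folds to fs − 30.7 kHz = 0.9 kHz.
26.7 kHz and 89.9 kHz both map to 4.9 kHz.

26.7 kHz, 89.9 kHz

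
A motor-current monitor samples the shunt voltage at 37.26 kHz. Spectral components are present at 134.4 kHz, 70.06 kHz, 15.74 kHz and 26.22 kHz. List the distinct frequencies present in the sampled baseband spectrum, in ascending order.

4.46 kHz, 11.04 kHz, 14.64 kHz, 15.74 kHz

fs/2 = 18.63 kHz.
134.4 kHz mod fs = 22.62 kHz.
22.62 kHz > fs/2 = 18.63 kHz, folds to fs − 22.62 kHz = 14.64 kHz.
70.06 kHz mod fs = 32.8 kHz.
32.8 kHz > fs/2 = 18.63 kHz, folds to fs − 32.8 kHz = 4.46 kHz.
15.74 kHz ≤ fs/2 = 18.63 kHz, passes unchanged.
26.22 kHz > fs/2 = 18.63 kHz, folds to fs − 26.22 kHz = 11.04 kHz.
Distinct values: {4.46 kHz, 11.04 kHz, 14.64 kHz, 15.74 kHz}.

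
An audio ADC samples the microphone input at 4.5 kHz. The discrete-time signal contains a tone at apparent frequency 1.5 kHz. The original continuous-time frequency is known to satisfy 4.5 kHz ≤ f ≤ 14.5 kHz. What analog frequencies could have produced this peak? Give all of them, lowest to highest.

6 kHz, 7.5 kHz, 10.5 kHz, 12 kHz

Frequencies that alias to 1.5 kHz are k·fs ± 1.5 kHz for integer k ≥ 0.
k=0: 1.5 kHz.
k=1: 3 kHz, 6 kHz.
k=2: 7.5 kHz, 10.5 kHz.
k=3: 12 kHz, 15 kHz.
k=4: 16.5 kHz, 19.5 kHz.
Within [4.5 kHz, 14.5 kHz]: 6 kHz, 7.5 kHz, 10.5 kHz, 12 kHz.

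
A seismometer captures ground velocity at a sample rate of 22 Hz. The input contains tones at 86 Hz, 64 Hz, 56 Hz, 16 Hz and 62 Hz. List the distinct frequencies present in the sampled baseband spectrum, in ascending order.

fs/2 = 11 Hz.
86 Hz mod fs = 20 Hz.
20 Hz > fs/2 = 11 Hz, folds to fs − 20 Hz = 2 Hz.
64 Hz mod fs = 20 Hz.
20 Hz > fs/2 = 11 Hz, folds to fs − 20 Hz = 2 Hz.
56 Hz mod fs = 12 Hz.
12 Hz > fs/2 = 11 Hz, folds to fs − 12 Hz = 10 Hz.
16 Hz > fs/2 = 11 Hz, folds to fs − 16 Hz = 6 Hz.
62 Hz mod fs = 18 Hz.
18 Hz > fs/2 = 11 Hz, folds to fs − 18 Hz = 4 Hz.
Distinct values: {2 Hz, 4 Hz, 6 Hz, 10 Hz}.

2 Hz, 4 Hz, 6 Hz, 10 Hz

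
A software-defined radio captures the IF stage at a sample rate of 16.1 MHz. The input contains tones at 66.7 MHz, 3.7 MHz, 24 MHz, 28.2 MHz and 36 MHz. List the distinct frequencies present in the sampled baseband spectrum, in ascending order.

2.3 MHz, 3.7 MHz, 3.8 MHz, 4 MHz, 7.9 MHz

fs/2 = 8.05 MHz.
66.7 MHz mod fs = 2.3 MHz.
2.3 MHz ≤ fs/2 = 8.05 MHz, appears at 2.3 MHz.
3.7 MHz ≤ fs/2 = 8.05 MHz, passes unchanged.
24 MHz mod fs = 7.9 MHz.
7.9 MHz ≤ fs/2 = 8.05 MHz, appears at 7.9 MHz.
28.2 MHz mod fs = 12.1 MHz.
12.1 MHz > fs/2 = 8.05 MHz, folds to fs − 12.1 MHz = 4 MHz.
36 MHz mod fs = 3.8 MHz.
3.8 MHz ≤ fs/2 = 8.05 MHz, appears at 3.8 MHz.
Distinct values: {2.3 MHz, 3.7 MHz, 3.8 MHz, 4 MHz, 7.9 MHz}.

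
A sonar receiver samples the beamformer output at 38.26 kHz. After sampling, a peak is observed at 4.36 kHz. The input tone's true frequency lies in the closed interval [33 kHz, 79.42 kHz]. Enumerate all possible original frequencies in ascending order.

33.9 kHz, 42.62 kHz, 72.16 kHz

Frequencies that alias to 4.36 kHz are k·fs ± 4.36 kHz for integer k ≥ 0.
k=0: 4.36 kHz.
k=1: 33.9 kHz, 42.62 kHz.
k=2: 72.16 kHz, 80.88 kHz.
k=3: 110.42 kHz, 119.14 kHz.
Within [33 kHz, 79.42 kHz]: 33.9 kHz, 42.62 kHz, 72.16 kHz.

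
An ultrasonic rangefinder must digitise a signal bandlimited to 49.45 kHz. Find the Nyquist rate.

Nyquist rate = 2 × 49.45 kHz = 98.9 kHz.

98.9 kHz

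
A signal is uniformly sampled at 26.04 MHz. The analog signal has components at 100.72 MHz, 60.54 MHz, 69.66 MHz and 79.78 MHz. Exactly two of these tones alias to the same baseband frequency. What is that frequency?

fs/2 = 13.02 MHz.
100.72 MHz mod fs = 22.6 MHz.
22.6 MHz > fs/2 = 13.02 MHz, folds to fs − 22.6 MHz = 3.44 MHz.
60.54 MHz mod fs = 8.46 MHz.
8.46 MHz ≤ fs/2 = 13.02 MHz, appears at 8.46 MHz.
69.66 MHz mod fs = 17.58 MHz.
17.58 MHz > fs/2 = 13.02 MHz, folds to fs − 17.58 MHz = 8.46 MHz.
79.78 MHz mod fs = 1.66 MHz.
1.66 MHz ≤ fs/2 = 13.02 MHz, appears at 1.66 MHz.
60.54 MHz and 69.66 MHz both map to 8.46 MHz.

8.46 MHz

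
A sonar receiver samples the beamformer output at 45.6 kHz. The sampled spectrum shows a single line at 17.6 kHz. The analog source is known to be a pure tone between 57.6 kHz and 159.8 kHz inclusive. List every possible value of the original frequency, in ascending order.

63.2 kHz, 73.6 kHz, 108.8 kHz, 119.2 kHz, 154.4 kHz

Frequencies that alias to 17.6 kHz are k·fs ± 17.6 kHz for integer k ≥ 0.
k=0: 17.6 kHz.
k=1: 28 kHz, 63.2 kHz.
k=2: 73.6 kHz, 108.8 kHz.
k=3: 119.2 kHz, 154.4 kHz.
k=4: 164.8 kHz, 200 kHz.
Within [57.6 kHz, 159.8 kHz]: 63.2 kHz, 73.6 kHz, 108.8 kHz, 119.2 kHz, 154.4 kHz.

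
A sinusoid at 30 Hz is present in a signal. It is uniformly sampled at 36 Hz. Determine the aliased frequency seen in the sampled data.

30 Hz > fs/2 = 18 Hz, folds to fs − 30 Hz = 6 Hz.

6 Hz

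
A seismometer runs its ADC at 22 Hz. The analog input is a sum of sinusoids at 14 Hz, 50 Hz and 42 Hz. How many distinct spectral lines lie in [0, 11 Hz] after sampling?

3

fs/2 = 11 Hz.
14 Hz > fs/2 = 11 Hz, folds to fs − 14 Hz = 8 Hz.
50 Hz mod fs = 6 Hz.
6 Hz ≤ fs/2 = 11 Hz, appears at 6 Hz.
42 Hz mod fs = 20 Hz.
20 Hz > fs/2 = 11 Hz, folds to fs − 20 Hz = 2 Hz.
Distinct values: {2 Hz, 6 Hz, 8 Hz} → 3.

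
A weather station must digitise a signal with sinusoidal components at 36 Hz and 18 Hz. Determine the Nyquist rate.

Highest-frequency component: 36 Hz.
Nyquist rate = 2 × 36 Hz = 72 Hz.

72 Hz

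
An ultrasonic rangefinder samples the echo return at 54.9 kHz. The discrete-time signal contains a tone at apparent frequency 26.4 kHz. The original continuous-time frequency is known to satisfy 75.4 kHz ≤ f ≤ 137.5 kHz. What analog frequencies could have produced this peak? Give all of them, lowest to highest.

81.3 kHz, 83.4 kHz, 136.2 kHz

Frequencies that alias to 26.4 kHz are k·fs ± 26.4 kHz for integer k ≥ 0.
k=0: 26.4 kHz.
k=1: 28.5 kHz, 81.3 kHz.
k=2: 83.4 kHz, 136.2 kHz.
k=3: 138.3 kHz, 191.1 kHz.
Within [75.4 kHz, 137.5 kHz]: 81.3 kHz, 83.4 kHz, 136.2 kHz.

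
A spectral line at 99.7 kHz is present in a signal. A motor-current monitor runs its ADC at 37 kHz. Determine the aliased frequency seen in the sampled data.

99.7 kHz mod fs = 25.7 kHz.
25.7 kHz > fs/2 = 18.5 kHz, folds to fs − 25.7 kHz = 11.3 kHz.

11.3 kHz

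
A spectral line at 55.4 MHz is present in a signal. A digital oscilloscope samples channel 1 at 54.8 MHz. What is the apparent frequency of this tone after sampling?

0.6 MHz

55.4 MHz mod fs = 0.6 MHz.
0.6 MHz ≤ fs/2 = 27.4 MHz, appears at 0.6 MHz.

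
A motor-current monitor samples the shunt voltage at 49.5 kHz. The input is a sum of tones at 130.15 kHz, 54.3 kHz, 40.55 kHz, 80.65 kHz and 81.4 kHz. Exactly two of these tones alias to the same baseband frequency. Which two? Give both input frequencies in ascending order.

80.65 kHz, 130.15 kHz

fs/2 = 24.75 kHz.
130.15 kHz mod fs = 31.15 kHz.
31.15 kHz > fs/2 = 24.75 kHz, folds to fs − 31.15 kHz = 18.35 kHz.
54.3 kHz mod fs = 4.8 kHz.
4.8 kHz ≤ fs/2 = 24.75 kHz, appears at 4.8 kHz.
40.55 kHz > fs/2 = 24.75 kHz, folds to fs − 40.55 kHz = 8.95 kHz.
80.65 kHz mod fs = 31.15 kHz.
31.15 kHz > fs/2 = 24.75 kHz, folds to fs − 31.15 kHz = 18.35 kHz.
81.4 kHz mod fs = 31.9 kHz.
31.9 kHz > fs/2 = 24.75 kHz, folds to fs − 31.9 kHz = 17.6 kHz.
80.65 kHz and 130.15 kHz both map to 18.35 kHz.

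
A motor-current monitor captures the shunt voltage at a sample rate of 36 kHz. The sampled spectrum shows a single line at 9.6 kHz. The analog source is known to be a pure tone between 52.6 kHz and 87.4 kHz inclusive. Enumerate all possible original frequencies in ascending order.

Frequencies that alias to 9.6 kHz are k·fs ± 9.6 kHz for integer k ≥ 0.
k=0: 9.6 kHz.
k=1: 26.4 kHz, 45.6 kHz.
k=2: 62.4 kHz, 81.6 kHz.
k=3: 98.4 kHz, 117.6 kHz.
Within [52.6 kHz, 87.4 kHz]: 62.4 kHz, 81.6 kHz.

62.4 kHz, 81.6 kHz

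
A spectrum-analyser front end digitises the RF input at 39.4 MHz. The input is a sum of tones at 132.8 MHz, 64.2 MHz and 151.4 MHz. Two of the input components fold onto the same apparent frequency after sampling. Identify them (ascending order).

64.2 MHz, 132.8 MHz

fs/2 = 19.7 MHz.
132.8 MHz mod fs = 14.6 MHz.
14.6 MHz ≤ fs/2 = 19.7 MHz, appears at 14.6 MHz.
64.2 MHz mod fs = 24.8 MHz.
24.8 MHz > fs/2 = 19.7 MHz, folds to fs − 24.8 MHz = 14.6 MHz.
151.4 MHz mod fs = 33.2 MHz.
33.2 MHz > fs/2 = 19.7 MHz, folds to fs − 33.2 MHz = 6.2 MHz.
64.2 MHz and 132.8 MHz both map to 14.6 MHz.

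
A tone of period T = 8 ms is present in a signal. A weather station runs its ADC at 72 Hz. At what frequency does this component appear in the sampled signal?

19 Hz

T = 8 ms → f = 1/T = 125 Hz.
125 Hz mod fs = 53 Hz.
53 Hz > fs/2 = 36 Hz, folds to fs − 53 Hz = 19 Hz.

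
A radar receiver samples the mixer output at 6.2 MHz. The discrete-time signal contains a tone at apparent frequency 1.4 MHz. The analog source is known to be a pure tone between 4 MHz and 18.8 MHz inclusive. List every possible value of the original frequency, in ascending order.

4.8 MHz, 7.6 MHz, 11 MHz, 13.8 MHz, 17.2 MHz

Frequencies that alias to 1.4 MHz are k·fs ± 1.4 MHz for integer k ≥ 0.
k=0: 1.4 MHz.
k=1: 4.8 MHz, 7.6 MHz.
k=2: 11 MHz, 13.8 MHz.
k=3: 17.2 MHz, 20 MHz.
k=4: 23.4 MHz, 26.2 MHz.
Within [4 MHz, 18.8 MHz]: 4.8 MHz, 7.6 MHz, 11 MHz, 13.8 MHz, 17.2 MHz.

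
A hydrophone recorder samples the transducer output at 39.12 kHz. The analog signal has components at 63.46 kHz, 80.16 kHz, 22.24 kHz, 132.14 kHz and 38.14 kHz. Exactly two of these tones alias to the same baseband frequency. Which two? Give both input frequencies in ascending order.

63.46 kHz, 132.14 kHz

fs/2 = 19.56 kHz.
63.46 kHz mod fs = 24.34 kHz.
24.34 kHz > fs/2 = 19.56 kHz, folds to fs − 24.34 kHz = 14.78 kHz.
80.16 kHz mod fs = 1.92 kHz.
1.92 kHz ≤ fs/2 = 19.56 kHz, appears at 1.92 kHz.
22.24 kHz > fs/2 = 19.56 kHz, folds to fs − 22.24 kHz = 16.88 kHz.
132.14 kHz mod fs = 14.78 kHz.
14.78 kHz ≤ fs/2 = 19.56 kHz, appears at 14.78 kHz.
38.14 kHz > fs/2 = 19.56 kHz, folds to fs − 38.14 kHz = 0.98 kHz.
63.46 kHz and 132.14 kHz both map to 14.78 kHz.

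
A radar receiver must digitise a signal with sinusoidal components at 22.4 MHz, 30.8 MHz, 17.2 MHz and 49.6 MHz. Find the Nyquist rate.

99.2 MHz

Highest-frequency component: 49.6 MHz.
Nyquist rate = 2 × 49.6 MHz = 99.2 MHz.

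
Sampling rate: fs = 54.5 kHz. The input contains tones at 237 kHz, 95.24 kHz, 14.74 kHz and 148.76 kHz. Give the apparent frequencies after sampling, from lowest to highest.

fs/2 = 27.25 kHz.
237 kHz mod fs = 19 kHz.
19 kHz ≤ fs/2 = 27.25 kHz, appears at 19 kHz.
95.24 kHz mod fs = 40.74 kHz.
40.74 kHz > fs/2 = 27.25 kHz, folds to fs − 40.74 kHz = 13.76 kHz.
14.74 kHz ≤ fs/2 = 27.25 kHz, passes unchanged.
148.76 kHz mod fs = 39.76 kHz.
39.76 kHz > fs/2 = 27.25 kHz, folds to fs − 39.76 kHz = 14.74 kHz.
Distinct values: {13.76 kHz, 14.74 kHz, 19 kHz}.

13.76 kHz, 14.74 kHz, 19 kHz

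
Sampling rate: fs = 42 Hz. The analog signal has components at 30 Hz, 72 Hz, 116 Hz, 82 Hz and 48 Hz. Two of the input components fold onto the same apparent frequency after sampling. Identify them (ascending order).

fs/2 = 21 Hz.
30 Hz > fs/2 = 21 Hz, folds to fs − 30 Hz = 12 Hz.
72 Hz mod fs = 30 Hz.
30 Hz > fs/2 = 21 Hz, folds to fs − 30 Hz = 12 Hz.
116 Hz mod fs = 32 Hz.
32 Hz > fs/2 = 21 Hz, folds to fs − 32 Hz = 10 Hz.
82 Hz mod fs = 40 Hz.
40 Hz > fs/2 = 21 Hz, folds to fs − 40 Hz = 2 Hz.
48 Hz mod fs = 6 Hz.
6 Hz ≤ fs/2 = 21 Hz, appears at 6 Hz.
30 Hz and 72 Hz both map to 12 Hz.

30 Hz, 72 Hz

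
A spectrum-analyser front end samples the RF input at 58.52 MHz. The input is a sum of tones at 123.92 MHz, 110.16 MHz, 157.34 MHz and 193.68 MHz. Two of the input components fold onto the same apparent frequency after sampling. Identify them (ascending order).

110.16 MHz, 123.92 MHz

fs/2 = 29.26 MHz.
123.92 MHz mod fs = 6.88 MHz.
6.88 MHz ≤ fs/2 = 29.26 MHz, appears at 6.88 MHz.
110.16 MHz mod fs = 51.64 MHz.
51.64 MHz > fs/2 = 29.26 MHz, folds to fs − 51.64 MHz = 6.88 MHz.
157.34 MHz mod fs = 40.3 MHz.
40.3 MHz > fs/2 = 29.26 MHz, folds to fs − 40.3 MHz = 18.22 MHz.
193.68 MHz mod fs = 18.12 MHz.
18.12 MHz ≤ fs/2 = 29.26 MHz, appears at 18.12 MHz.
110.16 MHz and 123.92 MHz both map to 6.88 MHz.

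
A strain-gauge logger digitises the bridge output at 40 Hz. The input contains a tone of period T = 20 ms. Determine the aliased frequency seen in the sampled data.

T = 20 ms → f = 1/T = 50 Hz.
50 Hz mod fs = 10 Hz.
10 Hz ≤ fs/2 = 20 Hz, appears at 10 Hz.

10 Hz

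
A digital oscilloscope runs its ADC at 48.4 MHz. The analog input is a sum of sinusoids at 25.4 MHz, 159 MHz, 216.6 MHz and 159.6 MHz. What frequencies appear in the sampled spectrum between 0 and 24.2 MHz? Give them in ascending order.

13.8 MHz, 14.4 MHz, 23 MHz

fs/2 = 24.2 MHz.
25.4 MHz > fs/2 = 24.2 MHz, folds to fs − 25.4 MHz = 23 MHz.
159 MHz mod fs = 13.8 MHz.
13.8 MHz ≤ fs/2 = 24.2 MHz, appears at 13.8 MHz.
216.6 MHz mod fs = 23 MHz.
23 MHz ≤ fs/2 = 24.2 MHz, appears at 23 MHz.
159.6 MHz mod fs = 14.4 MHz.
14.4 MHz ≤ fs/2 = 24.2 MHz, appears at 14.4 MHz.
Distinct values: {13.8 MHz, 14.4 MHz, 23 MHz}.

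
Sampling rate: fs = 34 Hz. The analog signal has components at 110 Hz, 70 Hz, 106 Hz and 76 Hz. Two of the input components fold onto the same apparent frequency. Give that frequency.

fs/2 = 17 Hz.
110 Hz mod fs = 8 Hz.
8 Hz ≤ fs/2 = 17 Hz, appears at 8 Hz.
70 Hz mod fs = 2 Hz.
2 Hz ≤ fs/2 = 17 Hz, appears at 2 Hz.
106 Hz mod fs = 4 Hz.
4 Hz ≤ fs/2 = 17 Hz, appears at 4 Hz.
76 Hz mod fs = 8 Hz.
8 Hz ≤ fs/2 = 17 Hz, appears at 8 Hz.
76 Hz and 110 Hz both map to 8 Hz.

8 Hz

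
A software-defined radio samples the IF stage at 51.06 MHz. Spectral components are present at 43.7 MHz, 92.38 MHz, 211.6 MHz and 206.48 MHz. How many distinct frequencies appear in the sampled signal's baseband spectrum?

3

fs/2 = 25.53 MHz.
43.7 MHz > fs/2 = 25.53 MHz, folds to fs − 43.7 MHz = 7.36 MHz.
92.38 MHz mod fs = 41.32 MHz.
41.32 MHz > fs/2 = 25.53 MHz, folds to fs − 41.32 MHz = 9.74 MHz.
211.6 MHz mod fs = 7.36 MHz.
7.36 MHz ≤ fs/2 = 25.53 MHz, appears at 7.36 MHz.
206.48 MHz mod fs = 2.24 MHz.
2.24 MHz ≤ fs/2 = 25.53 MHz, appears at 2.24 MHz.
Distinct values: {2.24 MHz, 7.36 MHz, 9.74 MHz} → 3.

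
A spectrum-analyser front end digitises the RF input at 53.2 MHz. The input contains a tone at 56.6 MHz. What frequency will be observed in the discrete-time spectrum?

3.4 MHz

56.6 MHz mod fs = 3.4 MHz.
3.4 MHz ≤ fs/2 = 26.6 MHz, appears at 3.4 MHz.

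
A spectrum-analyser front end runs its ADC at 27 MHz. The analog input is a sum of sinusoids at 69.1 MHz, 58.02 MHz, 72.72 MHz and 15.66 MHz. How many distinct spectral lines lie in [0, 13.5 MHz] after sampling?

fs/2 = 13.5 MHz.
69.1 MHz mod fs = 15.1 MHz.
15.1 MHz > fs/2 = 13.5 MHz, folds to fs − 15.1 MHz = 11.9 MHz.
58.02 MHz mod fs = 4.02 MHz.
4.02 MHz ≤ fs/2 = 13.5 MHz, appears at 4.02 MHz.
72.72 MHz mod fs = 18.72 MHz.
18.72 MHz > fs/2 = 13.5 MHz, folds to fs − 18.72 MHz = 8.28 MHz.
15.66 MHz > fs/2 = 13.5 MHz, folds to fs − 15.66 MHz = 11.34 MHz.
Distinct values: {4.02 MHz, 8.28 MHz, 11.34 MHz, 11.9 MHz} → 4.

4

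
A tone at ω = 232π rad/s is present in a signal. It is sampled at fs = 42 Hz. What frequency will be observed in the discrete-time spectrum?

10 Hz

ω = 232π rad/s → f = ω/(2π) = 116 Hz.
116 Hz mod fs = 32 Hz.
32 Hz > fs/2 = 21 Hz, folds to fs − 32 Hz = 10 Hz.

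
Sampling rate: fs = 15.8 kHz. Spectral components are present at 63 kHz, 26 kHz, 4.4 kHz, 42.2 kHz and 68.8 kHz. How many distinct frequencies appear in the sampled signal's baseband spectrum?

4

fs/2 = 7.9 kHz.
63 kHz mod fs = 15.6 kHz.
15.6 kHz > fs/2 = 7.9 kHz, folds to fs − 15.6 kHz = 0.2 kHz.
26 kHz mod fs = 10.2 kHz.
10.2 kHz > fs/2 = 7.9 kHz, folds to fs − 10.2 kHz = 5.6 kHz.
4.4 kHz ≤ fs/2 = 7.9 kHz, passes unchanged.
42.2 kHz mod fs = 10.6 kHz.
10.6 kHz > fs/2 = 7.9 kHz, folds to fs − 10.6 kHz = 5.2 kHz.
68.8 kHz mod fs = 5.6 kHz.
5.6 kHz ≤ fs/2 = 7.9 kHz, appears at 5.6 kHz.
Distinct values: {0.2 kHz, 4.4 kHz, 5.2 kHz, 5.6 kHz} → 4.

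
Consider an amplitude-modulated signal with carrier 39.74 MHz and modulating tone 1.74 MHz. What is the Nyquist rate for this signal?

AM sidebands sit at fc ± fm = 38 MHz and 41.48 MHz.
Highest-frequency component: 41.48 MHz.
Nyquist rate = 2 × 41.48 MHz = 82.96 MHz.

82.96 MHz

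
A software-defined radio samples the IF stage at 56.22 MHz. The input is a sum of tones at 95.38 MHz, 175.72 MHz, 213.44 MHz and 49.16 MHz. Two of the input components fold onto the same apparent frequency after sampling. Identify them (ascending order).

49.16 MHz, 175.72 MHz

fs/2 = 28.11 MHz.
95.38 MHz mod fs = 39.16 MHz.
39.16 MHz > fs/2 = 28.11 MHz, folds to fs − 39.16 MHz = 17.06 MHz.
175.72 MHz mod fs = 7.06 MHz.
7.06 MHz ≤ fs/2 = 28.11 MHz, appears at 7.06 MHz.
213.44 MHz mod fs = 44.78 MHz.
44.78 MHz > fs/2 = 28.11 MHz, folds to fs − 44.78 MHz = 11.44 MHz.
49.16 MHz > fs/2 = 28.11 MHz, folds to fs − 49.16 MHz = 7.06 MHz.
49.16 MHz and 175.72 MHz both map to 7.06 MHz.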